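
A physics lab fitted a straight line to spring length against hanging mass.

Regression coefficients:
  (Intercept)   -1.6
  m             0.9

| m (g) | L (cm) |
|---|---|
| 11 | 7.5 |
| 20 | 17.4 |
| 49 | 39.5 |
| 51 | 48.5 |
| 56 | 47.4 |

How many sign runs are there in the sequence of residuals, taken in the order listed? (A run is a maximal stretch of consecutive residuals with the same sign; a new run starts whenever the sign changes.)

m=11: L̂ = -1.6 + 0.9·11 = 8.3; r = 7.5 − 8.3 = -0.8
m=20: L̂ = -1.6 + 0.9·20 = 16.4; r = 17.4 − 16.4 = 1
m=49: L̂ = -1.6 + 0.9·49 = 42.5; r = 39.5 − 42.5 = -3
m=51: L̂ = -1.6 + 0.9·51 = 44.3; r = 48.5 − 44.3 = 4.2
m=56: L̂ = -1.6 + 0.9·56 = 48.8; r = 47.4 − 48.8 = -1.4
Signs: − + − + −
Runs: −×1, +×1, −×1, +×1, −×1 → 5

5 runs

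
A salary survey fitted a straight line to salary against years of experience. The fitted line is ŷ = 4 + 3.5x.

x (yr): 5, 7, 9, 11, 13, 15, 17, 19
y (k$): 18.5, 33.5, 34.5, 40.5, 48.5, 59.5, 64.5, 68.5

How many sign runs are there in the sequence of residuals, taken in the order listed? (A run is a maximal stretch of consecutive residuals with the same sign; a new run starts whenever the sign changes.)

x=5: ŷ = 4 + 3.5·5 = 21.5; e = 18.5 − 21.5 = -3
x=7: ŷ = 4 + 3.5·7 = 28.5; e = 33.5 − 28.5 = 5
x=9: ŷ = 4 + 3.5·9 = 35.5; e = 34.5 − 35.5 = -1
x=11: ŷ = 4 + 3.5·11 = 42.5; e = 40.5 − 42.5 = -2
x=13: ŷ = 4 + 3.5·13 = 49.5; e = 48.5 − 49.5 = -1
x=15: ŷ = 4 + 3.5·15 = 56.5; e = 59.5 − 56.5 = 3
x=17: ŷ = 4 + 3.5·17 = 63.5; e = 64.5 − 63.5 = 1
x=19: ŷ = 4 + 3.5·19 = 70.5; e = 68.5 − 70.5 = -2
Signs: − + − − − + + −
Runs: −×1, +×1, −×3, +×2, −×1 → 5

5 runs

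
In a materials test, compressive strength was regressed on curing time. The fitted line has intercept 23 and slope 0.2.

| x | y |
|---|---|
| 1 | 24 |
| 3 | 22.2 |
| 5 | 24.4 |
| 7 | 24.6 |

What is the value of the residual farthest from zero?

r = -1.4

x=1: ŷ = 23 + 0.2·1 = 23.2; r = 24 − 23.2 = 0.8
x=3: ŷ = 23 + 0.2·3 = 23.6; r = 22.2 − 23.6 = -1.4
x=5: ŷ = 23 + 0.2·5 = 24; r = 24.4 − 24 = 0.4
x=7: ŷ = 23 + 0.2·7 = 24.4; r = 24.6 − 24.4 = 0.2
Largest |r| is 1.4 at x = 3, residual -1.4.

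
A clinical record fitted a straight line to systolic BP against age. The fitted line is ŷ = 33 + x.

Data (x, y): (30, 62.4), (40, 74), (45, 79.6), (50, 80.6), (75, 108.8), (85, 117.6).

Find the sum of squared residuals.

x=30: ŷ = 33 + 30 = 63; r = 62.4 − 63 = -0.6
x=40: ŷ = 33 + 40 = 73; r = 74 − 73 = 1
x=45: ŷ = 33 + 45 = 78; r = 79.6 − 78 = 1.6
x=50: ŷ = 33 + 50 = 83; r = 80.6 − 83 = -2.4
x=75: ŷ = 33 + 75 = 108; r = 108.8 − 108 = 0.8
x=85: ŷ = 33 + 85 = 118; r = 117.6 − 118 = -0.4
SSE = 0.36 + 1 + 2.56 + 5.76 + 0.64 + 0.16 = 10.48

SSE = 10.48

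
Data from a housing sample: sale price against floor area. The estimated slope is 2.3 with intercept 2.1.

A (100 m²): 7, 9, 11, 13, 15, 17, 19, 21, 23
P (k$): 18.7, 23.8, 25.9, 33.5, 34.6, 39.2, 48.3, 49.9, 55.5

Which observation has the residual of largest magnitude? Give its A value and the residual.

A=7: P̂ = 2.1 + 2.3·7 = 18.2; e = 18.7 − 18.2 = 0.5
A=9: P̂ = 2.1 + 2.3·9 = 22.8; e = 23.8 − 22.8 = 1
A=11: P̂ = 2.1 + 2.3·11 = 27.4; e = 25.9 − 27.4 = -1.5
A=13: P̂ = 2.1 + 2.3·13 = 32; e = 33.5 − 32 = 1.5
A=15: P̂ = 2.1 + 2.3·15 = 36.6; e = 34.6 − 36.6 = -2
A=17: P̂ = 2.1 + 2.3·17 = 41.2; e = 39.2 − 41.2 = -2
A=19: P̂ = 2.1 + 2.3·19 = 45.8; e = 48.3 − 45.8 = 2.5
A=21: P̂ = 2.1 + 2.3·21 = 50.4; e = 49.9 − 50.4 = -0.5
A=23: P̂ = 2.1 + 2.3·23 = 55; e = 55.5 − 55 = 0.5
Largest |e| is 2.5 at A = 19, residual 2.5.

A = 19, e = 2.5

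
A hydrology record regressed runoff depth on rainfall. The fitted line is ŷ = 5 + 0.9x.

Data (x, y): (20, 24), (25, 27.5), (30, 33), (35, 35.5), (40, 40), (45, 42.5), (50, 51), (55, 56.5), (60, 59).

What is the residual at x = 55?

e = 2

ŷ = 5 + 0.9·55 = 54.5
e = 56.5 − 54.5 = 2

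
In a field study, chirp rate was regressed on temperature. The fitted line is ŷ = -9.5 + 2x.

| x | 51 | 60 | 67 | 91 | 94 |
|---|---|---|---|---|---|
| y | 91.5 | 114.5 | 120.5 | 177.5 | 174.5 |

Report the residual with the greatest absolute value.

r = 5

x=51: ŷ = -9.5 + 2·51 = 92.5; r = 91.5 − 92.5 = -1
x=60: ŷ = -9.5 + 2·60 = 110.5; r = 114.5 − 110.5 = 4
x=67: ŷ = -9.5 + 2·67 = 124.5; r = 120.5 − 124.5 = -4
x=91: ŷ = -9.5 + 2·91 = 172.5; r = 177.5 − 172.5 = 5
x=94: ŷ = -9.5 + 2·94 = 178.5; r = 174.5 − 178.5 = -4
Largest |r| is 5 at x = 91, residual 5.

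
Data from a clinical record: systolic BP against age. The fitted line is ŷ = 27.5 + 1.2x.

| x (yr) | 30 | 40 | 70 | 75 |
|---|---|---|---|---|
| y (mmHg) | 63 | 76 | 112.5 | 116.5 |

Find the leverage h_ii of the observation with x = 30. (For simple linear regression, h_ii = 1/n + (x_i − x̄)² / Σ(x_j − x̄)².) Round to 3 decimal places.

h = 0.634

x̄ = (30 + 40 + 70 + 75)/4 = 53.75
Σ(x − x̄)² = 564.062 + 189.062 + 264.062 + 451.562 = 1468.75
h = 1/4 + (-23.75)²/1468.75 = 0.25 + 0.384043 = 0.634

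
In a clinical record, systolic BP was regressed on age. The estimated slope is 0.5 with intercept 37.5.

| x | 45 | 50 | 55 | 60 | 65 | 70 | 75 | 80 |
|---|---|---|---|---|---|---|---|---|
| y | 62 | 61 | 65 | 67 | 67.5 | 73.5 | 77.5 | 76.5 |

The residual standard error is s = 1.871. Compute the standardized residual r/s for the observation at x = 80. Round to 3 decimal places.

ŷ = 37.5 + 0.5·80 = 77.5
r = 76.5 − 77.5 = -1
r/s = -1 / 1.871 = -0.534

-0.534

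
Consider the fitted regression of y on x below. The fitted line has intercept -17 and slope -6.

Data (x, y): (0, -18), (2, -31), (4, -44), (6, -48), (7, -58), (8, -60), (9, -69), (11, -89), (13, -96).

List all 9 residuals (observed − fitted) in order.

-1, -2, -3, 5, 1, 5, 2, -6, -1

x=0: ŷ = -17 − 6·0 = -17; e = -18 − (-17) = -1
x=2: ŷ = -17 − 6·2 = -29; e = -31 − (-29) = -2
x=4: ŷ = -17 − 6·4 = -41; e = -44 − (-41) = -3
x=6: ŷ = -17 − 6·6 = -53; e = -48 − (-53) = 5
x=7: ŷ = -17 − 6·7 = -59; e = -58 − (-59) = 1
x=8: ŷ = -17 − 6·8 = -65; e = -60 − (-65) = 5
x=9: ŷ = -17 − 6·9 = -71; e = -69 − (-71) = 2
x=11: ŷ = -17 − 6·11 = -83; e = -89 − (-83) = -6
x=13: ŷ = -17 − 6·13 = -95; e = -96 − (-95) = -1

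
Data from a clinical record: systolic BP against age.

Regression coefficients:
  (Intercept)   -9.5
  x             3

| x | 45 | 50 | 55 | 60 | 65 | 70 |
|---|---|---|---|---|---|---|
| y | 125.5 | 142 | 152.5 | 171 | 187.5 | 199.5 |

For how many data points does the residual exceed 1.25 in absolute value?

3

x=45: ŷ = -9.5 + 3·45 = 125.5; e = 125.5 − 125.5 = 0
x=50: ŷ = -9.5 + 3·50 = 140.5; e = 142 − 140.5 = 1.5
x=55: ŷ = -9.5 + 3·55 = 155.5; e = 152.5 − 155.5 = -3
x=60: ŷ = -9.5 + 3·60 = 170.5; e = 171 − 170.5 = 0.5
x=65: ŷ = -9.5 + 3·65 = 185.5; e = 187.5 − 185.5 = 2
x=70: ŷ = -9.5 + 3·70 = 200.5; e = 199.5 − 200.5 = -1
|e| > 1.25: x=50 (|e|=1.5), x=55 (|e|=3), x=65 (|e|=2) → 3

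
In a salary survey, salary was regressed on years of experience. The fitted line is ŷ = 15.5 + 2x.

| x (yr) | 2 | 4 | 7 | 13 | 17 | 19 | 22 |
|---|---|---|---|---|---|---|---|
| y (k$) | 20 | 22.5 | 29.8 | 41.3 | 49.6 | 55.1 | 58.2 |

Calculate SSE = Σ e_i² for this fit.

SSE = 5.64

x=2: ŷ = 15.5 + 2·2 = 19.5; e = 20 − 19.5 = 0.5
x=4: ŷ = 15.5 + 2·4 = 23.5; e = 22.5 − 23.5 = -1
x=7: ŷ = 15.5 + 2·7 = 29.5; e = 29.8 − 29.5 = 0.3
x=13: ŷ = 15.5 + 2·13 = 41.5; e = 41.3 − 41.5 = -0.2
x=17: ŷ = 15.5 + 2·17 = 49.5; e = 49.6 − 49.5 = 0.1
x=19: ŷ = 15.5 + 2·19 = 53.5; e = 55.1 − 53.5 = 1.6
x=22: ŷ = 15.5 + 2·22 = 59.5; e = 58.2 − 59.5 = -1.3
SSE = 0.25 + 1 + 0.09 + 0.04 + 0.01 + 2.56 + 1.69 = 5.64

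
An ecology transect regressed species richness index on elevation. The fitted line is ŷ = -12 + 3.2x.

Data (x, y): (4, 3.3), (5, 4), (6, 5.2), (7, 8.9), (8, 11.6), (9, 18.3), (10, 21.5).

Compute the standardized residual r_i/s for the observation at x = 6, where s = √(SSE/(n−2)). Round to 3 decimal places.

-0.976

x=4: ŷ = -12 + 3.2·4 = 0.8; r = 3.3 − 0.8 = 2.5
x=5: ŷ = -12 + 3.2·5 = 4; r = 4 − 4 = 0
x=6: ŷ = -12 + 3.2·6 = 7.2; r = 5.2 − 7.2 = -2
x=7: ŷ = -12 + 3.2·7 = 10.4; r = 8.9 − 10.4 = -1.5
x=8: ŷ = -12 + 3.2·8 = 13.6; r = 11.6 − 13.6 = -2
x=9: ŷ = -12 + 3.2·9 = 16.8; r = 18.3 − 16.8 = 1.5
x=10: ŷ = -12 + 3.2·10 = 20; r = 21.5 − 20 = 1.5
SSE = 6.25 + 0 + 4 + 2.25 + 4 + 2.25 + 2.25 = 21
s = √(21/5) = 2.04939
r/s = -2 / 2.04939 = -0.976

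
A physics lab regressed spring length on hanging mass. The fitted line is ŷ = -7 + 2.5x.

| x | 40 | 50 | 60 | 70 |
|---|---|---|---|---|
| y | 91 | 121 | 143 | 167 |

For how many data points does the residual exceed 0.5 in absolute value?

x=40: ŷ = -7 + 2.5·40 = 93; r = 91 − 93 = -2
x=50: ŷ = -7 + 2.5·50 = 118; r = 121 − 118 = 3
x=60: ŷ = -7 + 2.5·60 = 143; r = 143 − 143 = 0
x=70: ŷ = -7 + 2.5·70 = 168; r = 167 − 168 = -1
|r| > 0.5: x=40 (|r|=2), x=50 (|r|=3), x=70 (|r|=1) → 3

3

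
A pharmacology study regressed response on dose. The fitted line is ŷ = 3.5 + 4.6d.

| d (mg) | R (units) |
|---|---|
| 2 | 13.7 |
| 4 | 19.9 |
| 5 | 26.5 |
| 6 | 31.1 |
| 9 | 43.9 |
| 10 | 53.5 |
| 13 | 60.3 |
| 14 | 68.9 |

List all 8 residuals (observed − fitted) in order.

1, -2, 0, 0, -1, 4, -3, 1

d=2: ŷ = 3.5 + 4.6·2 = 12.7; e = 13.7 − 12.7 = 1
d=4: ŷ = 3.5 + 4.6·4 = 21.9; e = 19.9 − 21.9 = -2
d=5: ŷ = 3.5 + 4.6·5 = 26.5; e = 26.5 − 26.5 = 0
d=6: ŷ = 3.5 + 4.6·6 = 31.1; e = 31.1 − 31.1 = 0
d=9: ŷ = 3.5 + 4.6·9 = 44.9; e = 43.9 − 44.9 = -1
d=10: ŷ = 3.5 + 4.6·10 = 49.5; e = 53.5 − 49.5 = 4
d=13: ŷ = 3.5 + 4.6·13 = 63.3; e = 60.3 − 63.3 = -3
d=14: ŷ = 3.5 + 4.6·14 = 67.9; e = 68.9 − 67.9 = 1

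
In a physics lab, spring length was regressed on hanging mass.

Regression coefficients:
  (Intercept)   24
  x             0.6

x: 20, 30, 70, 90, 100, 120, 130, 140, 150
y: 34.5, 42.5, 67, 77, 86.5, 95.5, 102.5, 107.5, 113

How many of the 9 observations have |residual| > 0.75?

x=20: ŷ = 24 + 0.6·20 = 36; e = 34.5 − 36 = -1.5
x=30: ŷ = 24 + 0.6·30 = 42; e = 42.5 − 42 = 0.5
x=70: ŷ = 24 + 0.6·70 = 66; e = 67 − 66 = 1
x=90: ŷ = 24 + 0.6·90 = 78; e = 77 − 78 = -1
x=100: ŷ = 24 + 0.6·100 = 84; e = 86.5 − 84 = 2.5
x=120: ŷ = 24 + 0.6·120 = 96; e = 95.5 − 96 = -0.5
x=130: ŷ = 24 + 0.6·130 = 102; e = 102.5 − 102 = 0.5
x=140: ŷ = 24 + 0.6·140 = 108; e = 107.5 − 108 = -0.5
x=150: ŷ = 24 + 0.6·150 = 114; e = 113 − 114 = -1
|e| > 0.75: x=20 (|e|=1.5), x=70 (|e|=1), x=90 (|e|=1), x=100 (|e|=2.5), x=150 (|e|=1) → 5

5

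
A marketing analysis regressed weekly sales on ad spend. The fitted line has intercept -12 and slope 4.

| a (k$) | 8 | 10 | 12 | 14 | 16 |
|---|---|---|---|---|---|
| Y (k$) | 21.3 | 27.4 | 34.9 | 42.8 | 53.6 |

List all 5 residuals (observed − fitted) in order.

a=8: ŷ = -12 + 4·8 = 20; r = 21.3 − 20 = 1.3
a=10: ŷ = -12 + 4·10 = 28; r = 27.4 − 28 = -0.6
a=12: ŷ = -12 + 4·12 = 36; r = 34.9 − 36 = -1.1
a=14: ŷ = -12 + 4·14 = 44; r = 42.8 − 44 = -1.2
a=16: ŷ = -12 + 4·16 = 52; r = 53.6 − 52 = 1.6

1.3, -0.6, -1.1, -1.2, 1.6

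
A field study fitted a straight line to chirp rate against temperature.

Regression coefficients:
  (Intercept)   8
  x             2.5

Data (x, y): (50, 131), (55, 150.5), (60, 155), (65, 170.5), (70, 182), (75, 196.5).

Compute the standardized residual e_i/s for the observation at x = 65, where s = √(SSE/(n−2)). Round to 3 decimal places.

x=50: ŷ = 8 + 2.5·50 = 133; e = 131 − 133 = -2
x=55: ŷ = 8 + 2.5·55 = 145.5; e = 150.5 − 145.5 = 5
x=60: ŷ = 8 + 2.5·60 = 158; e = 155 − 158 = -3
x=65: ŷ = 8 + 2.5·65 = 170.5; e = 170.5 − 170.5 = 0
x=70: ŷ = 8 + 2.5·70 = 183; e = 182 − 183 = -1
x=75: ŷ = 8 + 2.5·75 = 195.5; e = 196.5 − 195.5 = 1
SSE = 4 + 25 + 9 + 0 + 1 + 1 = 40
s = √(40/4) = 3.16228
e/s = 0 / 3.16228 = 0.000

0.000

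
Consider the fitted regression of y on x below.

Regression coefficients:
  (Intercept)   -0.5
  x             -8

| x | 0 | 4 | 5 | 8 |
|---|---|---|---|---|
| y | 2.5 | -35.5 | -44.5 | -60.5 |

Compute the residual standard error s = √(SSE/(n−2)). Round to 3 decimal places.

x=0: ŷ = -0.5 − 8·0 = -0.5; e = 2.5 − (-0.5) = 3
x=4: ŷ = -0.5 − 8·4 = -32.5; e = -35.5 − (-32.5) = -3
x=5: ŷ = -0.5 − 8·5 = -40.5; e = -44.5 − (-40.5) = -4
x=8: ŷ = -0.5 − 8·8 = -64.5; e = -60.5 − (-64.5) = 4
SSE = 9 + 9 + 16 + 16 = 50
s = √(50/2) = √25 ≈ 5.000

s = 5.000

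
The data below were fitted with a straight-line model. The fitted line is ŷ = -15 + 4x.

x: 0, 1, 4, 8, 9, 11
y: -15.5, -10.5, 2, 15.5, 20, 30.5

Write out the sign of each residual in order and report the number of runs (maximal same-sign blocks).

4 runs

x=0: ŷ = -15 + 4·0 = -15; e = -15.5 − (-15) = -0.5
x=1: ŷ = -15 + 4·1 = -11; e = -10.5 − (-11) = 0.5
x=4: ŷ = -15 + 4·4 = 1; e = 2 − 1 = 1
x=8: ŷ = -15 + 4·8 = 17; e = 15.5 − 17 = -1.5
x=9: ŷ = -15 + 4·9 = 21; e = 20 − 21 = -1
x=11: ŷ = -15 + 4·11 = 29; e = 30.5 − 29 = 1.5
Signs: − + + − − +
Runs: −×1, +×2, −×2, +×1 → 4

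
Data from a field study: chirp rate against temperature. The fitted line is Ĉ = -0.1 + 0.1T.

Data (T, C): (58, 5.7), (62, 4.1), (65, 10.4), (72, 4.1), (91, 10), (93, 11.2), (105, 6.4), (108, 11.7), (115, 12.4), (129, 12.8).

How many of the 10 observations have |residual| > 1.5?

T=58: Ĉ = -0.1 + 0.1·58 = 5.7; e = 5.7 − 5.7 = 0
T=62: Ĉ = -0.1 + 0.1·62 = 6.1; e = 4.1 − 6.1 = -2
T=65: Ĉ = -0.1 + 0.1·65 = 6.4; e = 10.4 − 6.4 = 4
T=72: Ĉ = -0.1 + 0.1·72 = 7.1; e = 4.1 − 7.1 = -3
T=91: Ĉ = -0.1 + 0.1·91 = 9; e = 10 − 9 = 1
T=93: Ĉ = -0.1 + 0.1·93 = 9.2; e = 11.2 − 9.2 = 2
T=105: Ĉ = -0.1 + 0.1·105 = 10.4; e = 6.4 − 10.4 = -4
T=108: Ĉ = -0.1 + 0.1·108 = 10.7; e = 11.7 − 10.7 = 1
T=115: Ĉ = -0.1 + 0.1·115 = 11.4; e = 12.4 − 11.4 = 1
T=129: Ĉ = -0.1 + 0.1·129 = 12.8; e = 12.8 − 12.8 = 0
|e| > 1.5: T=62 (|e|=2), T=65 (|e|=4), T=72 (|e|=3), T=93 (|e|=2), T=105 (|e|=4) → 5

5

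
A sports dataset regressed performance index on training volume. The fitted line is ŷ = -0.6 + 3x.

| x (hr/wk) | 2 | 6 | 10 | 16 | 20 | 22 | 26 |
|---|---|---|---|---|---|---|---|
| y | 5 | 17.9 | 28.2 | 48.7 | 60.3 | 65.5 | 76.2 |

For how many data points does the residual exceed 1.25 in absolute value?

x=2: ŷ = -0.6 + 3·2 = 5.4; r = 5 − 5.4 = -0.4
x=6: ŷ = -0.6 + 3·6 = 17.4; r = 17.9 − 17.4 = 0.5
x=10: ŷ = -0.6 + 3·10 = 29.4; r = 28.2 − 29.4 = -1.2
x=16: ŷ = -0.6 + 3·16 = 47.4; r = 48.7 − 47.4 = 1.3
x=20: ŷ = -0.6 + 3·20 = 59.4; r = 60.3 − 59.4 = 0.9
x=22: ŷ = -0.6 + 3·22 = 65.4; r = 65.5 − 65.4 = 0.1
x=26: ŷ = -0.6 + 3·26 = 77.4; r = 76.2 − 77.4 = -1.2
|r| > 1.25: x=16 (|r|=1.3) → 1

1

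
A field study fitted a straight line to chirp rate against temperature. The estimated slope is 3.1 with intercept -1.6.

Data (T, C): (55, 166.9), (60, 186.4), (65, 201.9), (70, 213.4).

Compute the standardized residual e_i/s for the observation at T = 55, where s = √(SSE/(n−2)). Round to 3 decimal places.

T=55: Ĉ = -1.6 + 3.1·55 = 168.9; e = 166.9 − 168.9 = -2
T=60: Ĉ = -1.6 + 3.1·60 = 184.4; e = 186.4 − 184.4 = 2
T=65: Ĉ = -1.6 + 3.1·65 = 199.9; e = 201.9 − 199.9 = 2
T=70: Ĉ = -1.6 + 3.1·70 = 215.4; e = 213.4 − 215.4 = -2
SSE = 4 + 4 + 4 + 4 = 16
s = √(16/2) = 2.82843
e/s = -2 / 2.82843 = -0.707

-0.707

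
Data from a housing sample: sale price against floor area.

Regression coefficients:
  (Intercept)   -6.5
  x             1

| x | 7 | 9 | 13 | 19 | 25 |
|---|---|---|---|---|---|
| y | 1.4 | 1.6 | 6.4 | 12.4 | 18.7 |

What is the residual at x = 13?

e = -0.1

ŷ = -6.5 + 13 = 6.5
e = 6.4 − 6.5 = -0.1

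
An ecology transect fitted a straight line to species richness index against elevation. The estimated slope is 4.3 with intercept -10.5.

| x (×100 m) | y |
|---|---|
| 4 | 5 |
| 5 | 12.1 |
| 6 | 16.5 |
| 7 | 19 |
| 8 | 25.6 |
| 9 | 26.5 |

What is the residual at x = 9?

e = -1.7

ŷ = -10.5 + 4.3·9 = 28.2
e = 26.5 − 28.2 = -1.7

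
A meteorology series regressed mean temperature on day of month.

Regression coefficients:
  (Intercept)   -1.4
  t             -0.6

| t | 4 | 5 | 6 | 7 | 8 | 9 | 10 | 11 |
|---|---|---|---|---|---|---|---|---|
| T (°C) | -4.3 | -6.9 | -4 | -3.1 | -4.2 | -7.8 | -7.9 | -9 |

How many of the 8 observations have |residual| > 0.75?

t=4: ŷ = -1.4 − 0.6·4 = -3.8; r = -4.3 − (-3.8) = -0.5
t=5: ŷ = -1.4 − 0.6·5 = -4.4; r = -6.9 − (-4.4) = -2.5
t=6: ŷ = -1.4 − 0.6·6 = -5; r = -4 − (-5) = 1
t=7: ŷ = -1.4 − 0.6·7 = -5.6; r = -3.1 − (-5.6) = 2.5
t=8: ŷ = -1.4 − 0.6·8 = -6.2; r = -4.2 − (-6.2) = 2
t=9: ŷ = -1.4 − 0.6·9 = -6.8; r = -7.8 − (-6.8) = -1
t=10: ŷ = -1.4 − 0.6·10 = -7.4; r = -7.9 − (-7.4) = -0.5
t=11: ŷ = -1.4 − 0.6·11 = -8; r = -9 − (-8) = -1
|r| > 0.75: t=5 (|r|=2.5), t=6 (|r|=1), t=7 (|r|=2.5), t=8 (|r|=2), t=9 (|r|=1), t=11 (|r|=1) → 6

6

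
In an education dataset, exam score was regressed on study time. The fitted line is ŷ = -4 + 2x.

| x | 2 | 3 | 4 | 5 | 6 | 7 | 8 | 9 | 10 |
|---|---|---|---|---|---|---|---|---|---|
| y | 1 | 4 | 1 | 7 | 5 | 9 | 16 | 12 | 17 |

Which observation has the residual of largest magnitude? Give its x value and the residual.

x = 8, e = 4

x=2: ŷ = -4 + 2·2 = 0; e = 1 − 0 = 1
x=3: ŷ = -4 + 2·3 = 2; e = 4 − 2 = 2
x=4: ŷ = -4 + 2·4 = 4; e = 1 − 4 = -3
x=5: ŷ = -4 + 2·5 = 6; e = 7 − 6 = 1
x=6: ŷ = -4 + 2·6 = 8; e = 5 − 8 = -3
x=7: ŷ = -4 + 2·7 = 10; e = 9 − 10 = -1
x=8: ŷ = -4 + 2·8 = 12; e = 16 − 12 = 4
x=9: ŷ = -4 + 2·9 = 14; e = 12 − 14 = -2
x=10: ŷ = -4 + 2·10 = 16; e = 17 − 16 = 1
Largest |e| is 4 at x = 8, residual 4.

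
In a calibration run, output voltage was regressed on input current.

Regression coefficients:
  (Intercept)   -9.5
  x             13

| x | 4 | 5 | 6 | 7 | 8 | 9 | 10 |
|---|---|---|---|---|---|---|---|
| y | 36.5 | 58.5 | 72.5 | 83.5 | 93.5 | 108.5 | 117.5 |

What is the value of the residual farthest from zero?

x=4: ŷ = -9.5 + 13·4 = 42.5; r = 36.5 − 42.5 = -6
x=5: ŷ = -9.5 + 13·5 = 55.5; r = 58.5 − 55.5 = 3
x=6: ŷ = -9.5 + 13·6 = 68.5; r = 72.5 − 68.5 = 4
x=7: ŷ = -9.5 + 13·7 = 81.5; r = 83.5 − 81.5 = 2
x=8: ŷ = -9.5 + 13·8 = 94.5; r = 93.5 − 94.5 = -1
x=9: ŷ = -9.5 + 13·9 = 107.5; r = 108.5 − 107.5 = 1
x=10: ŷ = -9.5 + 13·10 = 120.5; r = 117.5 − 120.5 = -3
Largest |r| is 6 at x = 4, residual -6.

r = -6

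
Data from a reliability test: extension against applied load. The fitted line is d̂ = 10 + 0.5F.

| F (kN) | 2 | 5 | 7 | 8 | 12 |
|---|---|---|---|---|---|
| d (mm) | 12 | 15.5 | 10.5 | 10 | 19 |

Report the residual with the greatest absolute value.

F=2: d̂ = 10 + 0.5·2 = 11; r = 12 − 11 = 1
F=5: d̂ = 10 + 0.5·5 = 12.5; r = 15.5 − 12.5 = 3
F=7: d̂ = 10 + 0.5·7 = 13.5; r = 10.5 − 13.5 = -3
F=8: d̂ = 10 + 0.5·8 = 14; r = 10 − 14 = -4
F=12: d̂ = 10 + 0.5·12 = 16; r = 19 − 16 = 3
Largest |r| is 4 at F = 8, residual -4.

r = -4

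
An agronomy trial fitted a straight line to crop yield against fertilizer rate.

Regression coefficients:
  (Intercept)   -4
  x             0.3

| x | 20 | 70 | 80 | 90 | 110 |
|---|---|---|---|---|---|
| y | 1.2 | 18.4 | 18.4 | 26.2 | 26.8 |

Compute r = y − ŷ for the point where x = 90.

ŷ = -4 + 0.3·90 = 23
r = 26.2 − 23 = 3.2

r = 3.2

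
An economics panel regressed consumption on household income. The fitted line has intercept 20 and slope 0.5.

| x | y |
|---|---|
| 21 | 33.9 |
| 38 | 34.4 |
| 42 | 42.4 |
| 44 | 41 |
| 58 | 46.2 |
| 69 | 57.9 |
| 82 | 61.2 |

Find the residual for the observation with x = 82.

ŷ = 20 + 0.5·82 = 61
e = 61.2 − 61 = 0.2

e = 0.2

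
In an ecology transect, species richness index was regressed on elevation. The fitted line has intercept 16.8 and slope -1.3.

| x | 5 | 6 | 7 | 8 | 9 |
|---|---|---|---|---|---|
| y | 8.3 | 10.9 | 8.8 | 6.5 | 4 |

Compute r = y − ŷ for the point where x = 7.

r = 1.1

ŷ = 16.8 − 1.3·7 = 7.7
r = 8.8 − 7.7 = 1.1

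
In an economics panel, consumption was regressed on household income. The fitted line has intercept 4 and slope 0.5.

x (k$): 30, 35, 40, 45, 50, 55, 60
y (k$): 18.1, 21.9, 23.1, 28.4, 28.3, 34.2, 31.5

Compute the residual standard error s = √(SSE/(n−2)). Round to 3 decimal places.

x=30: ŷ = 4 + 0.5·30 = 19; e = 18.1 − 19 = -0.9
x=35: ŷ = 4 + 0.5·35 = 21.5; e = 21.9 − 21.5 = 0.4
x=40: ŷ = 4 + 0.5·40 = 24; e = 23.1 − 24 = -0.9
x=45: ŷ = 4 + 0.5·45 = 26.5; e = 28.4 − 26.5 = 1.9
x=50: ŷ = 4 + 0.5·50 = 29; e = 28.3 − 29 = -0.7
x=55: ŷ = 4 + 0.5·55 = 31.5; e = 34.2 − 31.5 = 2.7
x=60: ŷ = 4 + 0.5·60 = 34; e = 31.5 − 34 = -2.5
SSE = 0.81 + 0.16 + 0.81 + 3.61 + 0.49 + 7.29 + 6.25 = 19.42
s = √(19.42/5) = √3.884 ≈ 1.971

s = 1.971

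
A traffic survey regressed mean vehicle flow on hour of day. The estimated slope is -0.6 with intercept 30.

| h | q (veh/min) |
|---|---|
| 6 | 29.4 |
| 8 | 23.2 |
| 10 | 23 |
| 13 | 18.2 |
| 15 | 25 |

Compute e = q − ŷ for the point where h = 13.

ŷ = 30 − 0.6·13 = 22.2
e = 18.2 − 22.2 = -4

e = -4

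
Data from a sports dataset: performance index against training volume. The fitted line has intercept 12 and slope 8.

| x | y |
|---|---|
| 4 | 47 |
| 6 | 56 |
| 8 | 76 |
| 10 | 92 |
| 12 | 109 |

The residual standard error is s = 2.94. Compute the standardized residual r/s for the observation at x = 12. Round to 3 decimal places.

0.340

ŷ = 12 + 8·12 = 108
r = 109 − 108 = 1
r/s = 1 / 2.94 = 0.340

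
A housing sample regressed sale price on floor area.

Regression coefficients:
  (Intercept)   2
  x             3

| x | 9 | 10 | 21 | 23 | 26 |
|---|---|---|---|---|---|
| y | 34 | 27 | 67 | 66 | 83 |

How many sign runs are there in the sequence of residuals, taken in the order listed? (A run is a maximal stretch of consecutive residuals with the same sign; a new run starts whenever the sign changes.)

x=9: ŷ = 2 + 3·9 = 29; e = 34 − 29 = 5
x=10: ŷ = 2 + 3·10 = 32; e = 27 − 32 = -5
x=21: ŷ = 2 + 3·21 = 65; e = 67 − 65 = 2
x=23: ŷ = 2 + 3·23 = 71; e = 66 − 71 = -5
x=26: ŷ = 2 + 3·26 = 80; e = 83 − 80 = 3
Signs: + − + − +
Runs: +×1, −×1, +×1, −×1, +×1 → 5

5 runs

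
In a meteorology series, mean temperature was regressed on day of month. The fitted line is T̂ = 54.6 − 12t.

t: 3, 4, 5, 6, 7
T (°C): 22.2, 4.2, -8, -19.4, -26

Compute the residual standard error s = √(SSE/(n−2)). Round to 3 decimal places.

t=3: T̂ = 54.6 − 12·3 = 18.6; e = 22.2 − 18.6 = 3.6
t=4: T̂ = 54.6 − 12·4 = 6.6; e = 4.2 − 6.6 = -2.4
t=5: T̂ = 54.6 − 12·5 = -5.4; e = -8 − (-5.4) = -2.6
t=6: T̂ = 54.6 − 12·6 = -17.4; e = -19.4 − (-17.4) = -2
t=7: T̂ = 54.6 − 12·7 = -29.4; e = -26 − (-29.4) = 3.4
SSE = 12.96 + 5.76 + 6.76 + 4 + 11.56 = 41.04
s = √(41.04/3) = √13.68 ≈ 3.699

s = 3.699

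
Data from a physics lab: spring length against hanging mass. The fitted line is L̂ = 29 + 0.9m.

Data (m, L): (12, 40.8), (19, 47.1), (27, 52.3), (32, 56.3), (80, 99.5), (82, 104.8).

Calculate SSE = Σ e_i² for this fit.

SSE = 11.5

m=12: L̂ = 29 + 0.9·12 = 39.8; e = 40.8 − 39.8 = 1
m=19: L̂ = 29 + 0.9·19 = 46.1; e = 47.1 − 46.1 = 1
m=27: L̂ = 29 + 0.9·27 = 53.3; e = 52.3 − 53.3 = -1
m=32: L̂ = 29 + 0.9·32 = 57.8; e = 56.3 − 57.8 = -1.5
m=80: L̂ = 29 + 0.9·80 = 101; e = 99.5 − 101 = -1.5
m=82: L̂ = 29 + 0.9·82 = 102.8; e = 104.8 − 102.8 = 2
SSE = 1 + 1 + 1 + 2.25 + 2.25 + 4 = 11.5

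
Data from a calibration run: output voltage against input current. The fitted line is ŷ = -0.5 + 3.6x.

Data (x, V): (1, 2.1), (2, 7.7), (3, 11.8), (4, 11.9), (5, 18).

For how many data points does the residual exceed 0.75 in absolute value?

4

x=1: ŷ = -0.5 + 3.6·1 = 3.1; e = 2.1 − 3.1 = -1
x=2: ŷ = -0.5 + 3.6·2 = 6.7; e = 7.7 − 6.7 = 1
x=3: ŷ = -0.5 + 3.6·3 = 10.3; e = 11.8 − 10.3 = 1.5
x=4: ŷ = -0.5 + 3.6·4 = 13.9; e = 11.9 − 13.9 = -2
x=5: ŷ = -0.5 + 3.6·5 = 17.5; e = 18 − 17.5 = 0.5
|e| > 0.75: x=1 (|e|=1), x=2 (|e|=1), x=3 (|e|=1.5), x=4 (|e|=2) → 4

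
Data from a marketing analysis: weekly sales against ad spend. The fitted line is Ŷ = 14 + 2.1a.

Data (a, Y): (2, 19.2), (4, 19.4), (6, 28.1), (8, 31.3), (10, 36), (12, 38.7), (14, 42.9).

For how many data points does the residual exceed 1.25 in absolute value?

a=2: Ŷ = 14 + 2.1·2 = 18.2; r = 19.2 − 18.2 = 1
a=4: Ŷ = 14 + 2.1·4 = 22.4; r = 19.4 − 22.4 = -3
a=6: Ŷ = 14 + 2.1·6 = 26.6; r = 28.1 − 26.6 = 1.5
a=8: Ŷ = 14 + 2.1·8 = 30.8; r = 31.3 − 30.8 = 0.5
a=10: Ŷ = 14 + 2.1·10 = 35; r = 36 − 35 = 1
a=12: Ŷ = 14 + 2.1·12 = 39.2; r = 38.7 − 39.2 = -0.5
a=14: Ŷ = 14 + 2.1·14 = 43.4; r = 42.9 − 43.4 = -0.5
|r| > 1.25: a=4 (|r|=3), a=6 (|r|=1.5) → 2

2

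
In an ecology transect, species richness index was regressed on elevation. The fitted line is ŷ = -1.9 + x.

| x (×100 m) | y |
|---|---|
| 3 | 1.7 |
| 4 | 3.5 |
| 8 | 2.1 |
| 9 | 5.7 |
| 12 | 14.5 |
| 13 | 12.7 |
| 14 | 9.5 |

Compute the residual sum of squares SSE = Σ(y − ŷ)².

SSE = 48.96

x=3: ŷ = -1.9 + 3 = 1.1; e = 1.7 − 1.1 = 0.6
x=4: ŷ = -1.9 + 4 = 2.1; e = 3.5 − 2.1 = 1.4
x=8: ŷ = -1.9 + 8 = 6.1; e = 2.1 − 6.1 = -4
x=9: ŷ = -1.9 + 9 = 7.1; e = 5.7 − 7.1 = -1.4
x=12: ŷ = -1.9 + 12 = 10.1; e = 14.5 − 10.1 = 4.4
x=13: ŷ = -1.9 + 13 = 11.1; e = 12.7 − 11.1 = 1.6
x=14: ŷ = -1.9 + 14 = 12.1; e = 9.5 − 12.1 = -2.6
SSE = 0.36 + 1.96 + 16 + 1.96 + 19.36 + 2.56 + 6.76 = 48.96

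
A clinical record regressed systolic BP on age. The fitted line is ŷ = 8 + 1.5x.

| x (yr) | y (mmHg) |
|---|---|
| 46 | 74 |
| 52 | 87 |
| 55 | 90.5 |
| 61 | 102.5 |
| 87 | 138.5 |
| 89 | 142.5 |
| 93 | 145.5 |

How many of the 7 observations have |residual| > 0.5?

x=46: ŷ = 8 + 1.5·46 = 77; e = 74 − 77 = -3
x=52: ŷ = 8 + 1.5·52 = 86; e = 87 − 86 = 1
x=55: ŷ = 8 + 1.5·55 = 90.5; e = 90.5 − 90.5 = 0
x=61: ŷ = 8 + 1.5·61 = 99.5; e = 102.5 − 99.5 = 3
x=87: ŷ = 8 + 1.5·87 = 138.5; e = 138.5 − 138.5 = 0
x=89: ŷ = 8 + 1.5·89 = 141.5; e = 142.5 − 141.5 = 1
x=93: ŷ = 8 + 1.5·93 = 147.5; e = 145.5 − 147.5 = -2
|e| > 0.5: x=46 (|e|=3), x=52 (|e|=1), x=61 (|e|=3), x=89 (|e|=1), x=93 (|e|=2) → 5

5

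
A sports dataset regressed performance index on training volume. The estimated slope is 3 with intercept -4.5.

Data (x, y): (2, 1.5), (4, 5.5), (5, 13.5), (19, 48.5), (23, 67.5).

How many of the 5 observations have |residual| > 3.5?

x=2: ŷ = -4.5 + 3·2 = 1.5; e = 1.5 − 1.5 = 0
x=4: ŷ = -4.5 + 3·4 = 7.5; e = 5.5 − 7.5 = -2
x=5: ŷ = -4.5 + 3·5 = 10.5; e = 13.5 − 10.5 = 3
x=19: ŷ = -4.5 + 3·19 = 52.5; e = 48.5 − 52.5 = -4
x=23: ŷ = -4.5 + 3·23 = 64.5; e = 67.5 − 64.5 = 3
|e| > 3.5: x=19 (|e|=4) → 1

1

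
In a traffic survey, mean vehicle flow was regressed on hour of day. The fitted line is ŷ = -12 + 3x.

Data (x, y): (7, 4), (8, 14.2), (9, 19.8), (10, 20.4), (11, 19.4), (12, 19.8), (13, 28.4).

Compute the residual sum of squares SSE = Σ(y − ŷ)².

x=7: ŷ = -12 + 3·7 = 9; r = 4 − 9 = -5
x=8: ŷ = -12 + 3·8 = 12; r = 14.2 − 12 = 2.2
x=9: ŷ = -12 + 3·9 = 15; r = 19.8 − 15 = 4.8
x=10: ŷ = -12 + 3·10 = 18; r = 20.4 − 18 = 2.4
x=11: ŷ = -12 + 3·11 = 21; r = 19.4 − 21 = -1.6
x=12: ŷ = -12 + 3·12 = 24; r = 19.8 − 24 = -4.2
x=13: ŷ = -12 + 3·13 = 27; r = 28.4 − 27 = 1.4
SSE = 25 + 4.84 + 23.04 + 5.76 + 2.56 + 17.64 + 1.96 = 80.8

SSE = 80.8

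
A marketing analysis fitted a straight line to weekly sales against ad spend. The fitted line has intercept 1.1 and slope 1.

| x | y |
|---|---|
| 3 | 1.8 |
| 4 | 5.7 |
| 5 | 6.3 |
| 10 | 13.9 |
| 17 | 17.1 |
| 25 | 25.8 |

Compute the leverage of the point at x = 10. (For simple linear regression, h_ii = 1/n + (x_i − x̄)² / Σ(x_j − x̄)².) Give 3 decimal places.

h = 0.168

x̄ = (3 + 4 + 5 + 10 + 17 + 25)/6 = 10.6667
Σ(x − x̄)² = 58.7778 + 44.4444 + 32.1111 + 0.444444 + 40.1111 + 205.444 = 381.333
h = 1/6 + (-0.666667)²/381.333 = 0.166667 + 0.0011655 = 0.168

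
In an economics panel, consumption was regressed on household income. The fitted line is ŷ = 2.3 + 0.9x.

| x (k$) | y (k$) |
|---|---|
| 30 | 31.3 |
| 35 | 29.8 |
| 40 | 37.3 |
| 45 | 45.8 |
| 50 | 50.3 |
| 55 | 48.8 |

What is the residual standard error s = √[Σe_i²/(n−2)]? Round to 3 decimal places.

x=30: ŷ = 2.3 + 0.9·30 = 29.3; e = 31.3 − 29.3 = 2
x=35: ŷ = 2.3 + 0.9·35 = 33.8; e = 29.8 − 33.8 = -4
x=40: ŷ = 2.3 + 0.9·40 = 38.3; e = 37.3 − 38.3 = -1
x=45: ŷ = 2.3 + 0.9·45 = 42.8; e = 45.8 − 42.8 = 3
x=50: ŷ = 2.3 + 0.9·50 = 47.3; e = 50.3 − 47.3 = 3
x=55: ŷ = 2.3 + 0.9·55 = 51.8; e = 48.8 − 51.8 = -3
SSE = 4 + 16 + 1 + 9 + 9 + 9 = 48
s = √(48/4) = √12 ≈ 3.464

s = 3.464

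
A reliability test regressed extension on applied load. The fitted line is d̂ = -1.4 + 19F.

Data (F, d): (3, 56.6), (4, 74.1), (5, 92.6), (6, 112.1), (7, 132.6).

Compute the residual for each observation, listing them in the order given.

1, -0.5, -1, -0.5, 1

F=3: d̂ = -1.4 + 19·3 = 55.6; e = 56.6 − 55.6 = 1
F=4: d̂ = -1.4 + 19·4 = 74.6; e = 74.1 − 74.6 = -0.5
F=5: d̂ = -1.4 + 19·5 = 93.6; e = 92.6 − 93.6 = -1
F=6: d̂ = -1.4 + 19·6 = 112.6; e = 112.1 − 112.6 = -0.5
F=7: d̂ = -1.4 + 19·7 = 131.6; e = 132.6 − 131.6 = 1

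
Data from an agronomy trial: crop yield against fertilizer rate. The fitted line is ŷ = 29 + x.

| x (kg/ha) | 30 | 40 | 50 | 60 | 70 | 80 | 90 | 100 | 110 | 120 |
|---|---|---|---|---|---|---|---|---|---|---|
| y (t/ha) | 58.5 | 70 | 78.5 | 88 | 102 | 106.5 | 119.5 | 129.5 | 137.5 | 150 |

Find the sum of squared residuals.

SSE = 21.5

x=30: ŷ = 29 + 30 = 59; r = 58.5 − 59 = -0.5
x=40: ŷ = 29 + 40 = 69; r = 70 − 69 = 1
x=50: ŷ = 29 + 50 = 79; r = 78.5 − 79 = -0.5
x=60: ŷ = 29 + 60 = 89; r = 88 − 89 = -1
x=70: ŷ = 29 + 70 = 99; r = 102 − 99 = 3
x=80: ŷ = 29 + 80 = 109; r = 106.5 − 109 = -2.5
x=90: ŷ = 29 + 90 = 119; r = 119.5 − 119 = 0.5
x=100: ŷ = 29 + 100 = 129; r = 129.5 − 129 = 0.5
x=110: ŷ = 29 + 110 = 139; r = 137.5 − 139 = -1.5
x=120: ŷ = 29 + 120 = 149; r = 150 − 149 = 1
SSE = 0.25 + 1 + 0.25 + 1 + 9 + 6.25 + 0.25 + 0.25 + 2.25 + 1 = 21.5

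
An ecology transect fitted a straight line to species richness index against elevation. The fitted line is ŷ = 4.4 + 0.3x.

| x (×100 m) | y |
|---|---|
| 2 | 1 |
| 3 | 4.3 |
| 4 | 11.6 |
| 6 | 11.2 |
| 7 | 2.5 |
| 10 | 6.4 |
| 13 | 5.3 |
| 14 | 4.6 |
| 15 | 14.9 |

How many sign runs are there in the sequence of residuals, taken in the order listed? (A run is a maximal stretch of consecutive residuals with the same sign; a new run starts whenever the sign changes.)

x=2: ŷ = 4.4 + 0.3·2 = 5; r = 1 − 5 = -4
x=3: ŷ = 4.4 + 0.3·3 = 5.3; r = 4.3 − 5.3 = -1
x=4: ŷ = 4.4 + 0.3·4 = 5.6; r = 11.6 − 5.6 = 6
x=6: ŷ = 4.4 + 0.3·6 = 6.2; r = 11.2 − 6.2 = 5
x=7: ŷ = 4.4 + 0.3·7 = 6.5; r = 2.5 − 6.5 = -4
x=10: ŷ = 4.4 + 0.3·10 = 7.4; r = 6.4 − 7.4 = -1
x=13: ŷ = 4.4 + 0.3·13 = 8.3; r = 5.3 − 8.3 = -3
x=14: ŷ = 4.4 + 0.3·14 = 8.6; r = 4.6 − 8.6 = -4
x=15: ŷ = 4.4 + 0.3·15 = 8.9; r = 14.9 − 8.9 = 6
Signs: − − + + − − − − +
Runs: −×2, +×2, −×4, +×1 → 4

4 runs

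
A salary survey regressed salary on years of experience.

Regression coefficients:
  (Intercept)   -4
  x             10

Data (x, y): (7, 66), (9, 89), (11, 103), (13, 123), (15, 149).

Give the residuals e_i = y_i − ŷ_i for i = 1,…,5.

0, 3, -3, -3, 3

x=7: ŷ = -4 + 10·7 = 66; e = 66 − 66 = 0
x=9: ŷ = -4 + 10·9 = 86; e = 89 − 86 = 3
x=11: ŷ = -4 + 10·11 = 106; e = 103 − 106 = -3
x=13: ŷ = -4 + 10·13 = 126; e = 123 − 126 = -3
x=15: ŷ = -4 + 10·15 = 146; e = 149 − 146 = 3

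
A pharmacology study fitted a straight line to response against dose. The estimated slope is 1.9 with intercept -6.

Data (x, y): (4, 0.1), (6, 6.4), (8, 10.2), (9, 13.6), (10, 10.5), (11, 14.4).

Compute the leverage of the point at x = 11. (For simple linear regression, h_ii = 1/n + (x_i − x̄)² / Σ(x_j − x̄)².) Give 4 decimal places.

x̄ = (4 + 6 + 8 + 9 + 10 + 11)/6 = 8
Σ(x − x̄)² = 16 + 4 + 0 + 1 + 4 + 9 = 34
h = 1/6 + (3)²/34 = 0.166667 + 0.264706 = 0.4314

h = 0.4314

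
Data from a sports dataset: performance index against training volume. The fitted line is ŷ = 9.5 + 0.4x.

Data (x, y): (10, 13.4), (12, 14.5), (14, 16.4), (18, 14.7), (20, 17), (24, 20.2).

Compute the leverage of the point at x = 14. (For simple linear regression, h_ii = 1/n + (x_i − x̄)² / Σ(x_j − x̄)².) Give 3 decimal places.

x̄ = (10 + 12 + 14 + 18 + 20 + 24)/6 = 16.3333
Σ(x − x̄)² = 40.1111 + 18.7778 + 5.44444 + 2.77778 + 13.4444 + 58.7778 = 139.333
h = 1/6 + (-2.33333)²/139.333 = 0.166667 + 0.039075 = 0.206

h = 0.206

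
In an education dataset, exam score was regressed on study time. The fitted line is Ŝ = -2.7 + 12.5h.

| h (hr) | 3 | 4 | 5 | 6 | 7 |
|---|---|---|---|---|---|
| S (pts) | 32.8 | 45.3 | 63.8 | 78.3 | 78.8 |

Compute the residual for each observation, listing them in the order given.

-2, -2, 4, 6, -6

h=3: Ŝ = -2.7 + 12.5·3 = 34.8; r = 32.8 − 34.8 = -2
h=4: Ŝ = -2.7 + 12.5·4 = 47.3; r = 45.3 − 47.3 = -2
h=5: Ŝ = -2.7 + 12.5·5 = 59.8; r = 63.8 − 59.8 = 4
h=6: Ŝ = -2.7 + 12.5·6 = 72.3; r = 78.3 − 72.3 = 6
h=7: Ŝ = -2.7 + 12.5·7 = 84.8; r = 78.8 − 84.8 = -6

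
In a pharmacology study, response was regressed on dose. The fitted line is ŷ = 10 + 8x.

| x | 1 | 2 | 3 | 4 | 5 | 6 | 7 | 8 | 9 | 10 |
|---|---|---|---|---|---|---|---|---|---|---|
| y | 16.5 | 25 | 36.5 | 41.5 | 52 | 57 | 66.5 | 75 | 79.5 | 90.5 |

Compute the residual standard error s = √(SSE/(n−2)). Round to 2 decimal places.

x=1: ŷ = 10 + 8·1 = 18; r = 16.5 − 18 = -1.5
x=2: ŷ = 10 + 8·2 = 26; r = 25 − 26 = -1
x=3: ŷ = 10 + 8·3 = 34; r = 36.5 − 34 = 2.5
x=4: ŷ = 10 + 8·4 = 42; r = 41.5 − 42 = -0.5
x=5: ŷ = 10 + 8·5 = 50; r = 52 − 50 = 2
x=6: ŷ = 10 + 8·6 = 58; r = 57 − 58 = -1
x=7: ŷ = 10 + 8·7 = 66; r = 66.5 − 66 = 0.5
x=8: ŷ = 10 + 8·8 = 74; r = 75 − 74 = 1
x=9: ŷ = 10 + 8·9 = 82; r = 79.5 − 82 = -2.5
x=10: ŷ = 10 + 8·10 = 90; r = 90.5 − 90 = 0.5
SSE = 2.25 + 1 + 6.25 + 0.25 + 4 + 1 + 0.25 + 1 + 6.25 + 0.25 = 22.5
s = √(22.5/8) = √2.8125 ≈ 1.68

s = 1.68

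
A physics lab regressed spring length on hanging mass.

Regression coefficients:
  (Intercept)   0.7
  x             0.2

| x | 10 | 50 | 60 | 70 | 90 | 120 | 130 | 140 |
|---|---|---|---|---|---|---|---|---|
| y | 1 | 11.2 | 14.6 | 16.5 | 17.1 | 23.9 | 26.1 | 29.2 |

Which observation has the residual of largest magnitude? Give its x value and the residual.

x = 60, e = 1.9

x=10: ŷ = 0.7 + 0.2·10 = 2.7; e = 1 − 2.7 = -1.7
x=50: ŷ = 0.7 + 0.2·50 = 10.7; e = 11.2 − 10.7 = 0.5
x=60: ŷ = 0.7 + 0.2·60 = 12.7; e = 14.6 − 12.7 = 1.9
x=70: ŷ = 0.7 + 0.2·70 = 14.7; e = 16.5 − 14.7 = 1.8
x=90: ŷ = 0.7 + 0.2·90 = 18.7; e = 17.1 − 18.7 = -1.6
x=120: ŷ = 0.7 + 0.2·120 = 24.7; e = 23.9 − 24.7 = -0.8
x=130: ŷ = 0.7 + 0.2·130 = 26.7; e = 26.1 − 26.7 = -0.6
x=140: ŷ = 0.7 + 0.2·140 = 28.7; e = 29.2 − 28.7 = 0.5
Largest |e| is 1.9 at x = 60, residual 1.9.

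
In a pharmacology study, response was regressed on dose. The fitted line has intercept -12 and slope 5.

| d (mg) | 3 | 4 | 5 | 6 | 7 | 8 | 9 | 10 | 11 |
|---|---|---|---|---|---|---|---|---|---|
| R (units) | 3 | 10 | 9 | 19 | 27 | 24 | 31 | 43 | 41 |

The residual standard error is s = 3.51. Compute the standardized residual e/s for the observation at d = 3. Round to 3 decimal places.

R̂ = -12 + 5·3 = 3
e = 3 − 3 = 0
e/s = 0 / 3.51 = 0.000

0.000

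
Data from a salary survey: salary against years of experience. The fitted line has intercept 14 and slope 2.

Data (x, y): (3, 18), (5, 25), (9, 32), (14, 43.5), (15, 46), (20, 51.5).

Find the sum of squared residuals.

SSE = 17.5

x=3: ŷ = 14 + 2·3 = 20; e = 18 − 20 = -2
x=5: ŷ = 14 + 2·5 = 24; e = 25 − 24 = 1
x=9: ŷ = 14 + 2·9 = 32; e = 32 − 32 = 0
x=14: ŷ = 14 + 2·14 = 42; e = 43.5 − 42 = 1.5
x=15: ŷ = 14 + 2·15 = 44; e = 46 − 44 = 2
x=20: ŷ = 14 + 2·20 = 54; e = 51.5 − 54 = -2.5
SSE = 4 + 1 + 0 + 2.25 + 4 + 6.25 = 17.5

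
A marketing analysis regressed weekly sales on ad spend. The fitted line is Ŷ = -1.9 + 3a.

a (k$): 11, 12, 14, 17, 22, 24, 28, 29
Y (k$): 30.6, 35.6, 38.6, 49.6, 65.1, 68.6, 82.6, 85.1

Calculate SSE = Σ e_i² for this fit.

SSE = 8.5

a=11: Ŷ = -1.9 + 3·11 = 31.1; e = 30.6 − 31.1 = -0.5
a=12: Ŷ = -1.9 + 3·12 = 34.1; e = 35.6 − 34.1 = 1.5
a=14: Ŷ = -1.9 + 3·14 = 40.1; e = 38.6 − 40.1 = -1.5
a=17: Ŷ = -1.9 + 3·17 = 49.1; e = 49.6 − 49.1 = 0.5
a=22: Ŷ = -1.9 + 3·22 = 64.1; e = 65.1 − 64.1 = 1
a=24: Ŷ = -1.9 + 3·24 = 70.1; e = 68.6 − 70.1 = -1.5
a=28: Ŷ = -1.9 + 3·28 = 82.1; e = 82.6 − 82.1 = 0.5
a=29: Ŷ = -1.9 + 3·29 = 85.1; e = 85.1 − 85.1 = 0
SSE = 0.25 + 2.25 + 2.25 + 0.25 + 1 + 2.25 + 0.25 + 0 = 8.5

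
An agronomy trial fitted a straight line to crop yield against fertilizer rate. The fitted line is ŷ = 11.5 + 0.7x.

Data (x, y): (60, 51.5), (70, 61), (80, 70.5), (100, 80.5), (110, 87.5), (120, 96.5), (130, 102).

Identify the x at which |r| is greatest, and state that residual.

x=60: ŷ = 11.5 + 0.7·60 = 53.5; r = 51.5 − 53.5 = -2
x=70: ŷ = 11.5 + 0.7·70 = 60.5; r = 61 − 60.5 = 0.5
x=80: ŷ = 11.5 + 0.7·80 = 67.5; r = 70.5 − 67.5 = 3
x=100: ŷ = 11.5 + 0.7·100 = 81.5; r = 80.5 − 81.5 = -1
x=110: ŷ = 11.5 + 0.7·110 = 88.5; r = 87.5 − 88.5 = -1
x=120: ŷ = 11.5 + 0.7·120 = 95.5; r = 96.5 − 95.5 = 1
x=130: ŷ = 11.5 + 0.7·130 = 102.5; r = 102 − 102.5 = -0.5
Largest |r| is 3 at x = 80, residual 3.

x = 80, r = 3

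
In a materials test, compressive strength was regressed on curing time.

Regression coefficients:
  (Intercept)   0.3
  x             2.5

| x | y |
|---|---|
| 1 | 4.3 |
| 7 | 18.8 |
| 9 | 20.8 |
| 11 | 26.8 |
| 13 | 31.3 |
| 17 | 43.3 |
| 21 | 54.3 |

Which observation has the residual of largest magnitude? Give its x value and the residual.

x = 9, r = -2

x=1: ŷ = 0.3 + 2.5·1 = 2.8; r = 4.3 − 2.8 = 1.5
x=7: ŷ = 0.3 + 2.5·7 = 17.8; r = 18.8 − 17.8 = 1
x=9: ŷ = 0.3 + 2.5·9 = 22.8; r = 20.8 − 22.8 = -2
x=11: ŷ = 0.3 + 2.5·11 = 27.8; r = 26.8 − 27.8 = -1
x=13: ŷ = 0.3 + 2.5·13 = 32.8; r = 31.3 − 32.8 = -1.5
x=17: ŷ = 0.3 + 2.5·17 = 42.8; r = 43.3 − 42.8 = 0.5
x=21: ŷ = 0.3 + 2.5·21 = 52.8; r = 54.3 − 52.8 = 1.5
Largest |r| is 2 at x = 9, residual -2.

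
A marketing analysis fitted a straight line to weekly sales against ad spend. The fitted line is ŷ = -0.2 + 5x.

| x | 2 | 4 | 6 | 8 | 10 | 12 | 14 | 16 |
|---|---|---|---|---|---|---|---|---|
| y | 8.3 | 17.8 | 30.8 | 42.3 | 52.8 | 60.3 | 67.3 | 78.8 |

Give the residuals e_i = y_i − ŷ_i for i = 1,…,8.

x=2: ŷ = -0.2 + 5·2 = 9.8; e = 8.3 − 9.8 = -1.5
x=4: ŷ = -0.2 + 5·4 = 19.8; e = 17.8 − 19.8 = -2
x=6: ŷ = -0.2 + 5·6 = 29.8; e = 30.8 − 29.8 = 1
x=8: ŷ = -0.2 + 5·8 = 39.8; e = 42.3 − 39.8 = 2.5
x=10: ŷ = -0.2 + 5·10 = 49.8; e = 52.8 − 49.8 = 3
x=12: ŷ = -0.2 + 5·12 = 59.8; e = 60.3 − 59.8 = 0.5
x=14: ŷ = -0.2 + 5·14 = 69.8; e = 67.3 − 69.8 = -2.5
x=16: ŷ = -0.2 + 5·16 = 79.8; e = 78.8 − 79.8 = -1

-1.5, -2, 1, 2.5, 3, 0.5, -2.5, -1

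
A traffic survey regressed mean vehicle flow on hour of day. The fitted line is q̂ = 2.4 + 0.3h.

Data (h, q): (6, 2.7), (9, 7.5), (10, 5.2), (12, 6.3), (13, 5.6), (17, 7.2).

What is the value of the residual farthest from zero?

h=6: q̂ = 2.4 + 0.3·6 = 4.2; e = 2.7 − 4.2 = -1.5
h=9: q̂ = 2.4 + 0.3·9 = 5.1; e = 7.5 − 5.1 = 2.4
h=10: q̂ = 2.4 + 0.3·10 = 5.4; e = 5.2 − 5.4 = -0.2
h=12: q̂ = 2.4 + 0.3·12 = 6; e = 6.3 − 6 = 0.3
h=13: q̂ = 2.4 + 0.3·13 = 6.3; e = 5.6 − 6.3 = -0.7
h=17: q̂ = 2.4 + 0.3·17 = 7.5; e = 7.2 − 7.5 = -0.3
Largest |e| is 2.4 at h = 9, residual 2.4.

e = 2.4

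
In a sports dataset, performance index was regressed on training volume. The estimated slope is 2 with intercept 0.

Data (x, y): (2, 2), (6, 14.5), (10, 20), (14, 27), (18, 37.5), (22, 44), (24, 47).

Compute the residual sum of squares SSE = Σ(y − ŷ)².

x=2: ŷ = 2·2 = 4; e = 2 − 4 = -2
x=6: ŷ = 2·6 = 12; e = 14.5 − 12 = 2.5
x=10: ŷ = 2·10 = 20; e = 20 − 20 = 0
x=14: ŷ = 2·14 = 28; e = 27 − 28 = -1
x=18: ŷ = 2·18 = 36; e = 37.5 − 36 = 1.5
x=22: ŷ = 2·22 = 44; e = 44 − 44 = 0
x=24: ŷ = 2·24 = 48; e = 47 − 48 = -1
SSE = 4 + 6.25 + 0 + 1 + 2.25 + 0 + 1 = 14.5

SSE = 14.5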